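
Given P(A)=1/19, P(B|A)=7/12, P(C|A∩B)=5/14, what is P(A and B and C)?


P(A∩B∩C) = P(A) * P(B|A) * P(C|A∩B)
= 1/19 * 7/12 * 5/14
= 7/228 * 5/14 = 5/456

5/456


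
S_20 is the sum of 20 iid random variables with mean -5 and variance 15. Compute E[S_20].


E[S_n] = n*E[X_1] = 20*-5 = -100

-100


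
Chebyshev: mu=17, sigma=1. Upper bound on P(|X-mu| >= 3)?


k = 3/1 = 3
Chebyshev: P(|X-mu| >= k*sigma) <= 1/k^2 = 1/3^2 = 1/9

1/9


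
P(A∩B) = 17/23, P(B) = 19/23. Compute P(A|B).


P(A|B) = P(A∩B)/P(B) = (17/23)/(19/23) = 17/19

17/19


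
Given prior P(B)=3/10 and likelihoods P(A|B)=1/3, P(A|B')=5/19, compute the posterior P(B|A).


P(A) = P(A|B)P(B) + P(A|B')P(B') = 1/3*3/10 + 5/19*7/10 = 27/95
P(B|A) = P(A|B)P(B)/P(A) = (1/10)/(27/95) = 19/54

19/54


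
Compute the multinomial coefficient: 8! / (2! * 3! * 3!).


8! = 40320
Denominator: 2!=2 * 3!=6 * 3!=6
Coefficient = 40320 / 72 = 560

560


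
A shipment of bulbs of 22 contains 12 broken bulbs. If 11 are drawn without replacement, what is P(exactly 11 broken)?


P(X=11) = C(12,11)*C(10,0) / C(22,11)
= 12*1 / 705432
= 12/705432 = 1/58786

1/58786


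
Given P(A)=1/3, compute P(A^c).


P(A') = 1 - P(A) = 1 - 1/3 = 2/3

2/3


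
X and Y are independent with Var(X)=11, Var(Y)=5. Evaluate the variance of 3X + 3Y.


Independence => Cov(X,Y)=0
Var(3X + 3Y) = 3^2*Var(X) + 3^2*Var(Y)
= 9*11 + 9*5 = 144

144


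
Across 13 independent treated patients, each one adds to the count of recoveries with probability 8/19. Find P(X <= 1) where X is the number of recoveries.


P(X<=1) = P(X=0) + P(X=1)
= 34522712143931/42052983462257059 + 326396551178984/42052983462257059
= 360919263322915/42052983462257059

360919263322915/42052983462257059


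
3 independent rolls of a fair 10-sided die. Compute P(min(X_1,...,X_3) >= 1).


P(min >= 1) = P(all X_i >= 1) = (P(X_1 >= 1))^3
= (10/10)^3 = 1^3 = 1

1


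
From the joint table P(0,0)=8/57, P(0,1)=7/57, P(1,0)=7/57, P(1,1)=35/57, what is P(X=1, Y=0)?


Read from table: P(X=1, Y=0) = 7/57

7/57


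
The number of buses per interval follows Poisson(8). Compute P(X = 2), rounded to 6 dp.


P(X=2) = e^(-8) * 8^2 / 2!
≈ 0.0003354626279 * 64 / 2
≈ 0.010735

0.010735


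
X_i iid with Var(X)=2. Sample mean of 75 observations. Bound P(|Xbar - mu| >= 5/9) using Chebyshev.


Var(Xbar) = Var(X)/n = 2/75
Chebyshev: P(|Xbar-mu| >= 5/9) <= Var(Xbar)/(5/9)^2 = (2/75)/(25/81) = 54/625

54/625


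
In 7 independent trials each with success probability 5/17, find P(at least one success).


P(at least one) = 1 - P(none)
P(none) = (1 - 5/17)^7 = (12/17)^7 = 35831808/410338673
P(at least one) = 1 - 35831808/410338673 = 374506865/410338673

374506865/410338673


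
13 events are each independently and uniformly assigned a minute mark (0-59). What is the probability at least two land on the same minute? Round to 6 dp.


P(all different) = prod((60-i)/60 for i=0..12) = 0.246343
P(at least one match) = 1 - 0.246343 = 0.753657

0.753657


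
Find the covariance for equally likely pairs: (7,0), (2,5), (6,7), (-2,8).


E[X]=13/4, E[Y]=5, E[XY]=9
Cov(X,Y) = E[XY] - E[X]E[Y] = 9 - 13/4*5 = -29/4

-29/4


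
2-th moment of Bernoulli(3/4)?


For Bernoulli: X in {0,1}
E[X^2] = 0^2*(1-3/4) + 1^2*3/4 = 3/4

3/4


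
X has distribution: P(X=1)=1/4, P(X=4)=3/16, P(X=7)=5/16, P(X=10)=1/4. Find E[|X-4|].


E[|X-4|] = sum(g(x)*P(x))
= 3*1/4 + 0*3/16 + 3*5/16 + 6*1/4
= 51/16

51/16


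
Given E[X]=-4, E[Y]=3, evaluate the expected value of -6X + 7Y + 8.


E[-6X + 7Y + 8] = -6*E[X] + 7*E[Y] + 8
= (-6)*(-4) + (7)*(3) + (8)
= 24 + 21 + 8 = 53

53


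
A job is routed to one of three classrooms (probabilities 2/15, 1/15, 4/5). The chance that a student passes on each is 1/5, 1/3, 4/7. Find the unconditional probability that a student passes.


P(A) = P(A|B1)P(B1) + P(A|B2)P(B2) + P(A|B3)P(B3)
= 1/5*2/15 + 1/3*1/15 + 4/7*4/5
= 2/75 + 1/45 + 16/35 = 797/1575

797/1575


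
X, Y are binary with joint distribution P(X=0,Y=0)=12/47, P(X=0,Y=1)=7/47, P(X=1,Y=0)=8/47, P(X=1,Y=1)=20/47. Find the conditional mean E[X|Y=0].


P(Y=0) = 20/47
E[X|Y=0] = (0*12 + 1*8)/20 = 8/20 = 2/5

2/5


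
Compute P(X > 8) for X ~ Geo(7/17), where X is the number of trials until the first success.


P(X > 8) = P(first 8 trials all fail) = (1-p)^8 = (10/17)^8 = 100000000/6975757441

100000000/6975757441


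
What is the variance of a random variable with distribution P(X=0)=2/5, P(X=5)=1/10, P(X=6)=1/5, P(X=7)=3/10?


E[X] = 19/5, E[X^2] = 122/5
Var(X) = E[X^2] - (E[X])^2 = 122/5 - (19/5)^2 = 249/25

249/25


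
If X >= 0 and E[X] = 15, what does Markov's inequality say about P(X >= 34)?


Markov: P(X >= a) <= E[X]/a
P(X >= 34) <= 15/34

15/34


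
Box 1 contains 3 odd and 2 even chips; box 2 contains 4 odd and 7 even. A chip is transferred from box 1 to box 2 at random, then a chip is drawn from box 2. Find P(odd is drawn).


P(transfer odd) = 3/5; P(transfer even) = 2/5
If odd transferred: Urn II has 5 odd of 12, so P(odd|odd moved) = 5/12
If even transferred: Urn II has 4 odd of 12, so P(odd|even moved) = 1/3
By total probability: P(odd) = 3/5*5/12 + 2/5*1/3 = 23/60

23/60


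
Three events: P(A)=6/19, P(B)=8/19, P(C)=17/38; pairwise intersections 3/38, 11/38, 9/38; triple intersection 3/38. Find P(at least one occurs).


P(A∪B∪C) = P(A)+P(B)+P(C) - P(AB)-P(AC)-P(BC) + P(ABC)
= 6/19+8/19+17/38 - 3/38-11/38-9/38 + 3/38
= 25/38

25/38


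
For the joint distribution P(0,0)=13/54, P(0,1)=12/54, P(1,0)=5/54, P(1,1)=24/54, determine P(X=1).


P(X=1) = P(1,0)+P(1,1) = 5/54 + 24/54 = 29/54

29/54


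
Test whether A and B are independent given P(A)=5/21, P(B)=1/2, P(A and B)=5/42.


P(A)*P(B) = 5/21*1/2 = 5/42
P(A∩B) = 5/42, which equals P(A)P(B), so independent

Yes, A and B are independent


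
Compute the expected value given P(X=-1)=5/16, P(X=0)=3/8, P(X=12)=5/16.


E[X] = sum(x * P(x))
= -1*5/16 + 0*3/8 + 12*5/16
= 55/16

55/16


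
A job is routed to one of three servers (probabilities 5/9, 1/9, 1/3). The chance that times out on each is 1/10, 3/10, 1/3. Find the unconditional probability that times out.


P(A) = P(A|B1)P(B1) + P(A|B2)P(B2) + P(A|B3)P(B3)
= 1/10*5/9 + 3/10*1/9 + 1/3*1/3
= 1/18 + 1/30 + 1/9 = 1/5

1/5


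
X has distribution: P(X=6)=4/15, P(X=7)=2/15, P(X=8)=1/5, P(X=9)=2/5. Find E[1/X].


E[1/X] = sum(g(x)*P(x))
= 1/6*4/15 + 1/7*2/15 + 1/8*1/5 + 1/9*2/5
= 67/504

67/504


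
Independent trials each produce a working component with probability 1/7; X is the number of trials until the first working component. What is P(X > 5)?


P(X > 5) = P(first 5 trials all fail) = (1-p)^5 = (6/7)^5 = 7776/16807

7776/16807


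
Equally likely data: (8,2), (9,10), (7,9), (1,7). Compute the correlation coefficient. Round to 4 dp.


Cov(X,Y) = 0.2500, Var(X) = 9.6875, Var(Y) = 9.5000
rho = Cov/(sqrt(VarX)*sqrt(VarY)) = 0.0261

0.0261


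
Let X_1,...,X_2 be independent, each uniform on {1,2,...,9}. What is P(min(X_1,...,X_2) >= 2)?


P(min >= 2) = P(all X_i >= 2) = (P(X_1 >= 2))^2
= (8/9)^2 = 64/81

64/81


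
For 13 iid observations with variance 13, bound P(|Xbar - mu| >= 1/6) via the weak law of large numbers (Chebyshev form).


Var(Xbar) = Var(X)/n = 13/13
Chebyshev: P(|Xbar-mu| >= 1/6) <= Var(Xbar)/(1/6)^2 = 1/(1/36) = 36
Bound exceeds 1, so trivial bound: 1

1


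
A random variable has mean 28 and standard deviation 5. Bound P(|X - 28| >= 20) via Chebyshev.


k = 20/5 = 4
Chebyshev: P(|X-mu| >= k*sigma) <= 1/k^2 = 1/4^2 = 1/16

1/16


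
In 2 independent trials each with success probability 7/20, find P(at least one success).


P(at least one) = 1 - P(none)
P(none) = (1 - 7/20)^2 = (13/20)^2 = 169/400
P(at least one) = 1 - 169/400 = 231/400

231/400


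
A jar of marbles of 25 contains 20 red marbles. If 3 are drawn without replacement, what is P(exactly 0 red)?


P(X=0) = C(20,0)*C(5,3) / C(25,3)
= 1*10 / 2300
= 10/2300 = 1/230

1/230


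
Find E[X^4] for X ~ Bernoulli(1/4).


For Bernoulli: X in {0,1}
E[X^4] = 0^4*(1-1/4) + 1^4*1/4 = 1/4

1/4


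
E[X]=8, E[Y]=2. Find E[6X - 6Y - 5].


E[6X - 6Y - 5] = 6*E[X] - 6*E[Y] - 5
= (6)*(8) + (-6)*(2) + (-5)
= 48 - 12 - 5 = 31

31


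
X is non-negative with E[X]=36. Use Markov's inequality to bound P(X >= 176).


Markov: P(X >= a) <= E[X]/a
P(X >= 176) <= 36/176 = 9/44

9/44


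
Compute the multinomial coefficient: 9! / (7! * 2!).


9! = 362880
Denominator: 7!=5040 * 2!=2
Coefficient = 362880 / 10080 = 36

36


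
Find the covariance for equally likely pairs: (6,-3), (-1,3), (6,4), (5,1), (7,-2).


E[X]=23/5, E[Y]=3/5, E[XY]=-6/5
Cov(X,Y) = E[XY] - E[X]E[Y] = -6/5 - 23/5*3/5 = -99/25

-99/25


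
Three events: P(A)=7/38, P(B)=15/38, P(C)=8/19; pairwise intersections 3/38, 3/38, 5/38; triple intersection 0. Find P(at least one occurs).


P(A∪B∪C) = P(A)+P(B)+P(C) - P(AB)-P(AC)-P(BC) + P(ABC)
= 7/38+15/38+8/19 - 3/38-3/38-5/38 + 0
= 27/38

27/38


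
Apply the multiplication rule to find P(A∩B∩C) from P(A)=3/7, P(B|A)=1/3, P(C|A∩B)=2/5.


P(A∩B∩C) = P(A) * P(B|A) * P(C|A∩B)
= 3/7 * 1/3 * 2/5
= 1/7 * 2/5 = 2/35

2/35


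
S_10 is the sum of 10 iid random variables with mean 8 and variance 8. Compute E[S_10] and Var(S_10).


E[S_n] = n*mu = 10*8 = 80
Var(S_n) = n*sigma^2 = 10*8 = 80

E[S_10]=80, Var(S_10)=80


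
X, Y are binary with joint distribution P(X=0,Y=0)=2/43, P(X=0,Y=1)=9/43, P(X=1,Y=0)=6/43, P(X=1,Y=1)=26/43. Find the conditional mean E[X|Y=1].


P(Y=1) = 35/43
E[X|Y=1] = (0*9 + 1*26)/35 = 26/35

26/35


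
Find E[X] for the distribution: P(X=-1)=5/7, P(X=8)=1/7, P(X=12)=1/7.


E[X] = sum(x * P(x))
= -1*5/7 + 8*1/7 + 12*1/7
= 15/7

15/7


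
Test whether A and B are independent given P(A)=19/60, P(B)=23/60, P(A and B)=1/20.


P(A)*P(B) = 19/60*23/60 = 437/3600
P(A∩B) = 1/20 != 437/3600, so not independent

No, A and B are not independent


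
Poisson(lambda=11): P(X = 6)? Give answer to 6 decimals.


P(X=6) = e^(-11) * 11^6 / 6!
≈ 0.00001670170079 * 1771561 / 720
≈ 0.041095

0.041095


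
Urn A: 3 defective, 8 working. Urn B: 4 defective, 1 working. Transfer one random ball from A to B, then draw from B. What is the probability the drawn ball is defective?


P(transfer defective) = 3/11; P(transfer working) = 8/11
If defective transferred: Urn II has 5 defective of 6, so P(defective|defective moved) = 5/6
If working transferred: Urn II has 4 defective of 6, so P(defective|working moved) = 2/3
By total probability: P(defective) = 3/11*5/6 + 8/11*2/3 = 47/66

47/66


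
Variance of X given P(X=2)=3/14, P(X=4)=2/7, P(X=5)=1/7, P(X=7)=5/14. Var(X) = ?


E[X] = 67/14, E[X^2] = 53/2
Var(X) = E[X^2] - (E[X])^2 = 53/2 - (67/14)^2 = 705/196

705/196


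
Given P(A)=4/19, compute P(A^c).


P(A') = 1 - P(A) = 1 - 4/19 = 15/19

15/19


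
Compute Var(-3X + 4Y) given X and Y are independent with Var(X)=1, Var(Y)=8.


Independence => Cov(X,Y)=0
Var(-3X + 4Y) = (-3)^2*Var(X) + 4^2*Var(Y)
= 9*1 + 16*8 = 137

137


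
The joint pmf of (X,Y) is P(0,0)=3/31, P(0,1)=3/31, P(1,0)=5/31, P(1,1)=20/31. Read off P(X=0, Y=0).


Read from table: P(X=0, Y=0) = 3/31

3/31


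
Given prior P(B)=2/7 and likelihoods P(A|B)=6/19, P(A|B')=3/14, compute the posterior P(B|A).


P(A) = P(A|B)P(B) + P(A|B')P(B') = 6/19*2/7 + 3/14*5/7 = 453/1862
P(B|A) = P(A|B)P(B)/P(A) = (12/133)/(453/1862) = 56/151

56/151


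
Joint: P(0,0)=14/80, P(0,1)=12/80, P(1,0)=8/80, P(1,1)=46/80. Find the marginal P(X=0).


P(X=0) = P(0,0)+P(0,1) = 14/80 + 12/80 = 26/80 = 13/40

13/40


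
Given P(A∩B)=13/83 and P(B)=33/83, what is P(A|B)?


P(A|B) = P(A∩B)/P(B) = (13/83)/(33/83) = 13/33

13/33


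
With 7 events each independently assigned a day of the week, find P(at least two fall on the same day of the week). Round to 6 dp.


P(all different) = prod((7-i)/7 for i=0..6) = 0.006120
P(at least one match) = 1 - 0.006120 = 0.993880

0.993880


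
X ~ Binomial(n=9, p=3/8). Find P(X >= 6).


P(X>=6) = P(X=6) + P(X=7) + P(X=8) + P(X=9)
= 1913625/33554432 + 492075/33554432 + 295245/134217728 + 19683/134217728
= 155277/2097152

155277/2097152


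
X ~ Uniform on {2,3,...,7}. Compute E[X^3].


E[X^3] = (1/6) * sum(x^3 for x=2..7)
= 783/6 = 261/2

261/2


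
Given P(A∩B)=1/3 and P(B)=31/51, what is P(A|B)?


P(A|B) = P(A∩B)/P(B) = (17/51)/(31/51) = 17/31

17/31


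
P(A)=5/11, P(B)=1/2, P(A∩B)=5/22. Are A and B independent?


P(A)*P(B) = 5/11*1/2 = 5/22
P(A∩B) = 5/22, which equals P(A)P(B), so independent

Yes, A and B are independent


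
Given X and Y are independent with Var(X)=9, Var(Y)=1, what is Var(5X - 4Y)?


Independence => Cov(X,Y)=0
Var(5X - 4Y) = 5^2*Var(X) + (-4)^2*Var(Y)
= 25*9 + 16*1 = 241

241


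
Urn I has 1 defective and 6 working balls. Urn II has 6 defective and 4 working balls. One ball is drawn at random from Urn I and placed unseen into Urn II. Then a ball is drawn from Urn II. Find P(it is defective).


P(transfer defective) = 1/7; P(transfer working) = 6/7
If defective transferred: Urn II has 7 defective of 11, so P(defective|defective moved) = 7/11
If working transferred: Urn II has 6 defective of 11, so P(defective|working moved) = 6/11
By total probability: P(defective) = 1/7*7/11 + 6/7*6/11 = 43/77

43/77


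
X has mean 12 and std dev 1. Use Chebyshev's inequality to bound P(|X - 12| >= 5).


k = 5/1 = 5
Chebyshev: P(|X-mu| >= k*sigma) <= 1/k^2 = 1/5^2 = 1/25

1/25


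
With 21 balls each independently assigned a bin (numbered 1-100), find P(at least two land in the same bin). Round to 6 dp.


P(all different) = prod((100-i)/100 for i=0..20) = 0.104320
P(at least one match) = 1 - 0.104320 = 0.895680

0.895680


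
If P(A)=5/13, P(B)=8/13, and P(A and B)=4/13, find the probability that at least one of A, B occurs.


P(A∪B) = P(A) + P(B) - P(A∩B)
= 5/13 + 8/13 - 4/13 = 9/13

9/13


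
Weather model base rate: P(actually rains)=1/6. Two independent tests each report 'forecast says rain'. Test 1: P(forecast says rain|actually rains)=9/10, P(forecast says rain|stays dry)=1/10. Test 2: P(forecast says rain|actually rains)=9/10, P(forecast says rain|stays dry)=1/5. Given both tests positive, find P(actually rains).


After test 1: P(+) = 9/10*1/6 + 1/10*5/6 = 7/30
P(B|+) = (3/20)/(7/30) = 9/14
After test 2 (use post1 as new prior): P(+) = 9/10*9/14 + 1/5*5/14 = 13/20
P(B|+,+) = (81/140)/(13/20) = 81/91

81/91


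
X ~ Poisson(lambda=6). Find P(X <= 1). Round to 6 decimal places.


P(X<=1) = e^(-6)*6^0/0! + e^(-6)*6^1/1!
≈ 0.0024787522 + 0.0148725131
= 0.0173512653
≈ 0.017351

0.017351


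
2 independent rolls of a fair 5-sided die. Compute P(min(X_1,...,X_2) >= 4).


P(min >= 4) = P(all X_i >= 4) = (P(X_1 >= 4))^2
= (2/5)^2 = 4/25

4/25


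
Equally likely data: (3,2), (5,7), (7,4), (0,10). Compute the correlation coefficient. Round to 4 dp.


Cov(X,Y) = -4.3125, Var(X) = 6.6875, Var(Y) = 9.1875
rho = Cov/(sqrt(VarX)*sqrt(VarY)) = -0.5502

-0.5502


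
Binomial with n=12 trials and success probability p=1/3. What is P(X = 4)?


P(X=4) = C(12,4) * p^4 * (1-p)^8
= 495 * 1/81 * 256/6561
= 14080/59049

14080/59049


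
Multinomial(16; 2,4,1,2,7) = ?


16! = 20922789888000
Denominator: 2!=2 * 4!=24 * 1!=1 * 2!=2 * 7!=5040
Coefficient = 20922789888000 / 483840 = 43243200

43243200


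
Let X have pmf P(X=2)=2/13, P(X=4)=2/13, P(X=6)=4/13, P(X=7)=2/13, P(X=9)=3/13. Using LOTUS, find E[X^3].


E[X^3] = sum(g(x)*P(x))
= 8*2/13 + 64*2/13 + 216*4/13 + 343*2/13 + 729*3/13
= 3881/13

3881/13


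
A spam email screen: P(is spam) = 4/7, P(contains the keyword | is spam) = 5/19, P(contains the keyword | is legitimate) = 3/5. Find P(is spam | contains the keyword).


P(A) = P(A|B)P(B) + P(A|B')P(B') = 5/19*4/7 + 3/5*3/7 = 271/665
P(B|A) = P(A|B)P(B)/P(A) = (20/133)/(271/665) = 100/271

100/271


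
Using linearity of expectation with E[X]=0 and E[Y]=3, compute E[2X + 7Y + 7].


E[2X + 7Y + 7] = 2*E[X] + 7*E[Y] + 7
= (2)*(0) + (7)*(3) + (7)
= 0 + 21 + 7 = 28

28


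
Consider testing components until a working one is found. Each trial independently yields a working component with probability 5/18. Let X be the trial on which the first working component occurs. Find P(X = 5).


P(X=5) = (1-p)^4 * p = (13/18)^4 * 5/18
= 28561/104976 * 5/18 = 142805/1889568

142805/1889568


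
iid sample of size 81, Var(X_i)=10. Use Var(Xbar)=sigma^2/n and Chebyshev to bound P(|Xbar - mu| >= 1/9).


Var(Xbar) = Var(X)/n = 10/81
Chebyshev: P(|Xbar-mu| >= 1/9) <= Var(Xbar)/(1/9)^2 = (10/81)/(1/81) = 10
Bound exceeds 1, so trivial bound: 1

1


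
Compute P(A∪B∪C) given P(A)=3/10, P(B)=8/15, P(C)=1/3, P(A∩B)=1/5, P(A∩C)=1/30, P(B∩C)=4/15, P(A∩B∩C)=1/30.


P(A∪B∪C) = P(A)+P(B)+P(C) - P(AB)-P(AC)-P(BC) + P(ABC)
= 3/10+8/15+1/3 - 1/5-1/30-4/15 + 1/30
= 7/10

7/10


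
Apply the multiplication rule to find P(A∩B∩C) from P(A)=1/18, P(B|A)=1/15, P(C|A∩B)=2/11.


P(A∩B∩C) = P(A) * P(B|A) * P(C|A∩B)
= 1/18 * 1/15 * 2/11
= 1/270 * 2/11 = 1/1485

1/1485


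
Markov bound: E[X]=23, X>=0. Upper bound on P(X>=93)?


Markov: P(X >= a) <= E[X]/a
P(X >= 93) <= 23/93

23/93


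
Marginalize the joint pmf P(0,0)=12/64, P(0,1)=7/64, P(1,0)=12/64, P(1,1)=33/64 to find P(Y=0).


P(Y=0) = P(0,0)+P(1,0) = 12/64 + 12/64 = 24/64 = 3/8

3/8


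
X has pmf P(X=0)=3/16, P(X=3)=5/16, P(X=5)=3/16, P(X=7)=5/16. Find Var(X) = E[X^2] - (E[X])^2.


E[X] = 65/16, E[X^2] = 365/16
Var(X) = E[X^2] - (E[X])^2 = 365/16 - (65/16)^2 = 1615/256

1615/256


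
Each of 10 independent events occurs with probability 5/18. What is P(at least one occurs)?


P(at least one) = 1 - P(none)
P(none) = (1 - 5/18)^10 = (13/18)^10 = 137858491849/3570467226624
P(at least one) = 1 - 137858491849/3570467226624 = 3432608734775/3570467226624

3432608734775/3570467226624


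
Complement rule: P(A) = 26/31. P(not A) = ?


P(A') = 1 - P(A) = 1 - 26/31 = 5/31

5/31


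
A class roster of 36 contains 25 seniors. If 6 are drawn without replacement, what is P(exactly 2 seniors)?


P(X=2) = C(25,2)*C(11,4) / C(36,6)
= 300*330 / 1947792
= 99000/1947792 = 375/7378

375/7378


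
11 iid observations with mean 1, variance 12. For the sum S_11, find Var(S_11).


By independence, Var(S_n) = n*Var(X_1) = 11*12 = 132

132


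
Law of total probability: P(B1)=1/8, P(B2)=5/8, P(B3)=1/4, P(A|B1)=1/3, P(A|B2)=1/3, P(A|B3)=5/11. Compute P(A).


P(A) = P(A|B1)P(B1) + P(A|B2)P(B2) + P(A|B3)P(B3)
= 1/3*1/8 + 1/3*5/8 + 5/11*1/4
= 1/24 + 5/24 + 5/44 = 4/11

4/11


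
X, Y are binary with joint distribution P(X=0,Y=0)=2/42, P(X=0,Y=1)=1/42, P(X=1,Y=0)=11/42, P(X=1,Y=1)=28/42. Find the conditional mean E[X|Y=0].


P(Y=0) = 13/42
E[X|Y=0] = (0*2 + 1*11)/13 = 11/13

11/13


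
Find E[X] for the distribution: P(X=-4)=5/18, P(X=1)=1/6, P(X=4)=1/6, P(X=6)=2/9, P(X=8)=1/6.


E[X] = sum(x * P(x))
= -4*5/18 + 1*1/6 + 4*1/6 + 6*2/9 + 8*1/6
= 43/18

43/18


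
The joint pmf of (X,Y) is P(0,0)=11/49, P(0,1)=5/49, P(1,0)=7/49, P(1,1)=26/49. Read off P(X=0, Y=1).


Read from table: P(X=0, Y=1) = 5/49

5/49


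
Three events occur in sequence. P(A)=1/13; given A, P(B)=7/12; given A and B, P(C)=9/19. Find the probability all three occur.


P(A∩B∩C) = P(A) * P(B|A) * P(C|A∩B)
= 1/13 * 7/12 * 9/19
= 7/156 * 9/19 = 21/988

21/988


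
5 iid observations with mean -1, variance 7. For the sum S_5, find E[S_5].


E[S_n] = n*E[X_1] = 5*-1 = -5

-5


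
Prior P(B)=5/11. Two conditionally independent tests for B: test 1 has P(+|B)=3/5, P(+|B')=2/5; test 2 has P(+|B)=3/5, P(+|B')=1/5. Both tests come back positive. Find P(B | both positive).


After test 1: P(+) = 3/5*5/11 + 2/5*6/11 = 27/55
P(B|+) = (3/11)/(27/55) = 5/9
After test 2 (use post1 as new prior): P(+) = 3/5*5/9 + 1/5*4/9 = 19/45
P(B|+,+) = (1/3)/(19/45) = 15/19

15/19


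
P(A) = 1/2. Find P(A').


P(A') = 1 - P(A) = 1 - 1/2 = 1/2

1/2


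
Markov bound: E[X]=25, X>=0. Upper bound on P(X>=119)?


Markov: P(X >= a) <= E[X]/a
P(X >= 119) <= 25/119

25/119


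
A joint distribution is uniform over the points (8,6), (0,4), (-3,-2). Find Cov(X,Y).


E[X]=5/3, E[Y]=8/3, E[XY]=18
Cov(X,Y) = E[XY] - E[X]E[Y] = 18 - 5/3*8/3 = 122/9

122/9


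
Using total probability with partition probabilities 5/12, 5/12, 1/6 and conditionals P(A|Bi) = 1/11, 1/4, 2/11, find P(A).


P(A) = P(A|B1)P(B1) + P(A|B2)P(B2) + P(A|B3)P(B3)
= 1/11*5/12 + 1/4*5/12 + 2/11*1/6
= 5/132 + 5/48 + 1/33 = 91/528

91/528


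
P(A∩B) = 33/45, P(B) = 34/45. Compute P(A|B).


P(A|B) = P(A∩B)/P(B) = (33/45)/(34/45) = 33/34

33/34


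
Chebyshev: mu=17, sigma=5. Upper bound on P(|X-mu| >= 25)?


k = 25/5 = 5
Chebyshev: P(|X-mu| >= k*sigma) <= 1/k^2 = 1/5^2 = 1/25

1/25


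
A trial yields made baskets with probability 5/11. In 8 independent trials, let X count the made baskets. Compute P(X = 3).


P(X=3) = C(8,3) * p^3 * (1-p)^5
= 56 * 125/1331 * 7776/161051
= 54432000/214358881

54432000/214358881


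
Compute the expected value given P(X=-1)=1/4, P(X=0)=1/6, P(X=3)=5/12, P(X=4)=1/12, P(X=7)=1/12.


E[X] = sum(x * P(x))
= -1*1/4 + 0*1/6 + 3*5/12 + 4*1/12 + 7*1/12
= 23/12

23/12


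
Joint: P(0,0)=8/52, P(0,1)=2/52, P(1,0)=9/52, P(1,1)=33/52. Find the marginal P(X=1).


P(X=1) = P(1,0)+P(1,1) = 9/52 + 33/52 = 42/52 = 21/26

21/26


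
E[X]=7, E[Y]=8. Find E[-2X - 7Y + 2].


E[-2X - 7Y + 2] = -2*E[X] - 7*E[Y] + 2
= (-2)*(7) + (-7)*(8) + (2)
= -14 - 56 + 2 = -68

-68


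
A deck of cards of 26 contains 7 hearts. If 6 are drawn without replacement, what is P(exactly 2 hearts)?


P(X=2) = C(7,2)*C(19,4) / C(26,6)
= 21*3876 / 230230
= 81396/230230 = 5814/16445

5814/16445


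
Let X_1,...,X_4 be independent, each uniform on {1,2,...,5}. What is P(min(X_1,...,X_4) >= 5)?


P(min >= 5) = P(all X_i >= 5) = (P(X_1 >= 5))^4
= (1/5)^4 = 1/625

1/625


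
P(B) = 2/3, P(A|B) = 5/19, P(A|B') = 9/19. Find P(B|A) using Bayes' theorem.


P(A) = P(A|B)P(B) + P(A|B')P(B') = 5/19*2/3 + 9/19*1/3 = 1/3
P(B|A) = P(A|B)P(B)/P(A) = (10/57)/(1/3) = 10/19

10/19


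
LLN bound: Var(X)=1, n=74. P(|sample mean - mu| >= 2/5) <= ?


Var(Xbar) = Var(X)/n = 1/74
Chebyshev: P(|Xbar-mu| >= 2/5) <= Var(Xbar)/(2/5)^2 = (1/74)/(4/25) = 25/296

25/296


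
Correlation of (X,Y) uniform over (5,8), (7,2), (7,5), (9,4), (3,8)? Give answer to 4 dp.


Cov(X,Y) = -3.6800, Var(X) = 4.1600, Var(Y) = 5.4400
rho = Cov/(sqrt(VarX)*sqrt(VarY)) = -0.7736

-0.7736


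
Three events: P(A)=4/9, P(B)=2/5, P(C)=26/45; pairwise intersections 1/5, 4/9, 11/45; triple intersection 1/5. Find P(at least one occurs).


P(A∪B∪C) = P(A)+P(B)+P(C) - P(AB)-P(AC)-P(BC) + P(ABC)
= 4/9+2/5+26/45 - 1/5-4/9-11/45 + 1/5
= 11/15

11/15


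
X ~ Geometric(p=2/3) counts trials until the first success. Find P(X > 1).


P(X > 1) = P(first 1 trials all fail) = (1-p)^1 = (1/3)^1 = 1/3

1/3


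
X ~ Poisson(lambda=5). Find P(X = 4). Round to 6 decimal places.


P(X=4) = e^(-5) * 5^4 / 4!
≈ 0.006737946999 * 625 / 24
≈ 0.175467

0.175467


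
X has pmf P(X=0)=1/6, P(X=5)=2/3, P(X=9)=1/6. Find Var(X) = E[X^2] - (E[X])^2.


E[X] = 29/6, E[X^2] = 181/6
Var(X) = E[X^2] - (E[X])^2 = 181/6 - (29/6)^2 = 245/36

245/36


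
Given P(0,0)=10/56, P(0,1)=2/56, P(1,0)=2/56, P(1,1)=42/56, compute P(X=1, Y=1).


Read from table: P(X=1, Y=1) = 42/56 = 3/4

3/4


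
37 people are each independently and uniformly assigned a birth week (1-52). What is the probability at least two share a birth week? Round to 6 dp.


P(all different) = prod((52-i)/52 for i=0..36) = 0.000000
P(at least one match) = 1 - 0.000000 = 1.000000

1.000000


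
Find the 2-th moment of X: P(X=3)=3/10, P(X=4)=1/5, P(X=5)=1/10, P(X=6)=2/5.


E[X^2] = sum(x^2 * P(x))
= 9*3/10 + 16*1/5 + 25*1/10 + 36*2/5
= 114/5

114/5


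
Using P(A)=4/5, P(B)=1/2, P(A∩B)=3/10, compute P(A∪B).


P(A∪B) = P(A) + P(B) - P(A∩B)
= 4/5 + 1/2 - 3/10 = 1

1


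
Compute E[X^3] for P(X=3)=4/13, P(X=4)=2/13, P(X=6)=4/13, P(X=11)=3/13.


E[X^3] = sum(g(x)*P(x))
= 27*4/13 + 64*2/13 + 216*4/13 + 1331*3/13
= 5093/13

5093/13


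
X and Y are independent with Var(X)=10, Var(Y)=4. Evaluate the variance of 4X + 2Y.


Independence => Cov(X,Y)=0
Var(4X + 2Y) = 4^2*Var(X) + 2^2*Var(Y)
= 16*10 + 4*4 = 176

176


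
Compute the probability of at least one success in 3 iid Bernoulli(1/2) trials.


P(at least one) = 1 - P(none)
P(none) = (1 - 1/2)^3 = (1/2)^3 = 1/8
P(at least one) = 1 - 1/8 = 7/8

7/8


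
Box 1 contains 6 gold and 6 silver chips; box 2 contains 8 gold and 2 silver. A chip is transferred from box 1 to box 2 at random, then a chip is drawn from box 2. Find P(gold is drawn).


P(transfer gold) = 6/12 = 1/2; P(transfer silver) = 1/2
If gold transferred: Urn II has 9 gold of 11, so P(gold|gold moved) = 9/11
If silver transferred: Urn II has 8 gold of 11, so P(gold|silver moved) = 8/11
By total probability: P(gold) = 1/2*9/11 + 1/2*8/11 = 17/22

17/22


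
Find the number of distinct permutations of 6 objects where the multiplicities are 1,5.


6! = 720
Denominator: 1!=1 * 5!=120
Coefficient = 720 / 120 = 6

6


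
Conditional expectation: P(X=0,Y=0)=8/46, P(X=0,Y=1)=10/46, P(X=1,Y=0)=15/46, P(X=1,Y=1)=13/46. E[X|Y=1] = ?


P(Y=1) = 23/46
E[X|Y=1] = (0*10 + 1*13)/23 = 13/23

13/23


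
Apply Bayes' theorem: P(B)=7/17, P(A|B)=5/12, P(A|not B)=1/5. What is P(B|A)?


P(A) = P(A|B)P(B) + P(A|B')P(B') = 5/12*7/17 + 1/5*10/17 = 59/204
P(B|A) = P(A|B)P(B)/P(A) = (35/204)/(59/204) = 35/59

35/59


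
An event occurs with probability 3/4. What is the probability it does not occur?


P(A') = 1 - P(A) = 1 - 3/4 = 1/4

1/4


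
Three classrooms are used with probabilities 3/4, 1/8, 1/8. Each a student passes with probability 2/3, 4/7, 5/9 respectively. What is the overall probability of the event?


P(A) = P(A|B1)P(B1) + P(A|B2)P(B2) + P(A|B3)P(B3)
= 2/3*3/4 + 4/7*1/8 + 5/9*1/8
= 1/2 + 1/14 + 5/72 = 323/504

323/504


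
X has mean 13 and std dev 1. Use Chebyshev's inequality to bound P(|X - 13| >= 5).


k = 5/1 = 5
Chebyshev: P(|X-mu| >= k*sigma) <= 1/k^2 = 1/5^2 = 1/25

1/25


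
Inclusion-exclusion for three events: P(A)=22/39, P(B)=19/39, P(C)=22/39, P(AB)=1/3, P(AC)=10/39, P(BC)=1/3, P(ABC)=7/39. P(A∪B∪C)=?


P(A∪B∪C) = P(A)+P(B)+P(C) - P(AB)-P(AC)-P(BC) + P(ABC)
= 22/39+19/39+22/39 - 1/3-10/39-1/3 + 7/39
= 34/39

34/39


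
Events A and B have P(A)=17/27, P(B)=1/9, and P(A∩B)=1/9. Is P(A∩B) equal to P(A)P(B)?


P(A)*P(B) = 17/27*1/9 = 17/243
P(A∩B) = 1/9 != 17/243, so not independent

No, A and B are not independent


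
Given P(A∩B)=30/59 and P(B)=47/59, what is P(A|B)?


P(A|B) = P(A∩B)/P(B) = (30/59)/(47/59) = 30/47

30/47


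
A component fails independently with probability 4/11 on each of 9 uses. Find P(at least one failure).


P(at least one) = 1 - P(none)
P(none) = (1 - 4/11)^9 = (7/11)^9 = 40353607/2357947691
P(at least one) = 1 - 40353607/2357947691 = 2317594084/2357947691

2317594084/2357947691


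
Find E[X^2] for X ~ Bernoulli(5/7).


For Bernoulli: X in {0,1}
E[X^2] = 0^2*(1-5/7) + 1^2*5/7 = 5/7

5/7


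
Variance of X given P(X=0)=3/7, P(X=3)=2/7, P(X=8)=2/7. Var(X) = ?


E[X] = 22/7, E[X^2] = 146/7
Var(X) = E[X^2] - (E[X])^2 = 146/7 - (22/7)^2 = 538/49

538/49


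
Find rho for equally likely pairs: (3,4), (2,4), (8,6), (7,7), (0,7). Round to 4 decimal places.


Cov(X,Y) = 1.0000, Var(X) = 9.2000, Var(Y) = 1.8400
rho = Cov/(sqrt(VarX)*sqrt(VarY)) = 0.2431

0.2431


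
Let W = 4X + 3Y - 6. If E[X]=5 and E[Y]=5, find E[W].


E[4X + 3Y - 6] = 4*E[X] + 3*E[Y] - 6
= (4)*(5) + (3)*(5) + (-6)
= 20 + 15 - 6 = 29

29


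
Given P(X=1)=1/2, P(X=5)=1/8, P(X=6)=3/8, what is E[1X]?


E[1X] = sum(g(x)*P(x))
= 1*1/2 + 5*1/8 + 6*3/8
= 27/8

27/8


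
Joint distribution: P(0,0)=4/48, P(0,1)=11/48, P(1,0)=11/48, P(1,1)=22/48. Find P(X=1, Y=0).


Read from table: P(X=1, Y=0) = 11/48

11/48


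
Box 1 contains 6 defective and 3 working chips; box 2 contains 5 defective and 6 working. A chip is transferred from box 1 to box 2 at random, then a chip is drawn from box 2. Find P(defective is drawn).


P(transfer defective) = 6/9 = 2/3; P(transfer working) = 1/3
If defective transferred: Urn II has 6 defective of 12, so P(defective|defective moved) = 1/2
If working transferred: Urn II has 5 defective of 12, so P(defective|working moved) = 5/12
By total probability: P(defective) = 2/3*1/2 + 1/3*5/12 = 17/36

17/36


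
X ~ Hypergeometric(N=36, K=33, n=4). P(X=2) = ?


P(X=2) = C(33,2)*C(3,2) / C(36,4)
= 528*3 / 58905
= 1584/58905 = 16/595

16/595


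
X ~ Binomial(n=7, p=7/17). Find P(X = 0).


P(X=0) = C(7,0) * p^0 * (1-p)^7
= 1 * 1 * 10000000/410338673
= 10000000/410338673

10000000/410338673


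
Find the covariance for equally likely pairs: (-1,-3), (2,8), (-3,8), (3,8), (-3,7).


E[X]=-2/5, E[Y]=28/5, E[XY]=-2/5
Cov(X,Y) = E[XY] - E[X]E[Y] = -2/5 + 2/5*28/5 = 46/25

46/25


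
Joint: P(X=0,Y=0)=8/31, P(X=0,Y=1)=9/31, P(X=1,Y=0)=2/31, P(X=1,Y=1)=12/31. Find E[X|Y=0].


P(Y=0) = 10/31
E[X|Y=0] = (0*8 + 1*2)/10 = 2/10 = 1/5

1/5


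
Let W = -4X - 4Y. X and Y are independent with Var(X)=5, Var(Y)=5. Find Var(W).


Independence => Cov(X,Y)=0
Var(-4X - 4Y) = (-4)^2*Var(X) + (-4)^2*Var(Y)
= 16*5 + 16*5 = 160

160


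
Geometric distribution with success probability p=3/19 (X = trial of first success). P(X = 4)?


P(X=4) = (1-p)^3 * p = (16/19)^3 * 3/19
= 4096/6859 * 3/19 = 12288/130321

12288/130321


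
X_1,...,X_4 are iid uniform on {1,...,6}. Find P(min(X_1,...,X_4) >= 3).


P(min >= 3) = P(all X_i >= 3) = (P(X_1 >= 3))^4
= (4/6)^4 = (2/3)^4 = 16/81

16/81


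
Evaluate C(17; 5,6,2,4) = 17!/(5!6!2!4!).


17! = 355687428096000
Denominator: 5!=120 * 6!=720 * 2!=2 * 4!=24
Coefficient = 355687428096000 / 4147200 = 85765680

85765680


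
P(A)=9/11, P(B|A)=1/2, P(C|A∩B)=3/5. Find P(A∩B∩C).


P(A∩B∩C) = P(A) * P(B|A) * P(C|A∩B)
= 9/11 * 1/2 * 3/5
= 9/22 * 3/5 = 27/110

27/110


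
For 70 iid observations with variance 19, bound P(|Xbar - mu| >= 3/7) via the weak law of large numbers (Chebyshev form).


Var(Xbar) = Var(X)/n = 19/70
Chebyshev: P(|Xbar-mu| >= 3/7) <= Var(Xbar)/(3/7)^2 = (19/70)/(9/49) = 133/90
Bound exceeds 1, so trivial bound: 1

1


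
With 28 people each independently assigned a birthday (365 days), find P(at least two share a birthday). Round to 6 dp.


P(all different) = prod((365-i)/365 for i=0..27) = 0.345539
P(at least one match) = 1 - 0.345539 = 0.654461

0.654461


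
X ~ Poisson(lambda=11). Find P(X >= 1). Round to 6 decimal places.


P(X>=1) = 1 - P(X<=0) = 1 - (e^(-11)*11^0/0!)
≈ 1 - 0.0000167017 = 0.9999832983
≈ 0.999983

0.999983


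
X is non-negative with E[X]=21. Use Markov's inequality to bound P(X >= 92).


Markov: P(X >= a) <= E[X]/a
P(X >= 92) <= 21/92

21/92


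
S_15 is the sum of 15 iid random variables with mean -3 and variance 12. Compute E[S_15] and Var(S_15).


E[S_n] = n*mu = 15*-3 = -45
Var(S_n) = n*sigma^2 = 15*12 = 180

E[S_15]=-45, Var(S_15)=180


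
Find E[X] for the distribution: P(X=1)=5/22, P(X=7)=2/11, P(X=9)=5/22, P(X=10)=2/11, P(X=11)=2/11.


E[X] = sum(x * P(x))
= 1*5/22 + 7*2/11 + 9*5/22 + 10*2/11 + 11*2/11
= 81/11

81/11


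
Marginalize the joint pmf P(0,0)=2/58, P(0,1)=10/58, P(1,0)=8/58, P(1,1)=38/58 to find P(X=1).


P(X=1) = P(1,0)+P(1,1) = 8/58 + 38/58 = 46/58 = 23/29

23/29


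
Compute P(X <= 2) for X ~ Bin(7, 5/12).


P(X<=2) = P(X=0) + P(X=1) + P(X=2)
= 823543/35831808 + 4117715/35831808 + 2941225/11943936
= 1529437/3981312

1529437/3981312


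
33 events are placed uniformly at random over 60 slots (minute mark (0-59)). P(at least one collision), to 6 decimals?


P(all different) = prod((60-i)/60 for i=0..32) = 0.000016
P(at least one match) = 1 - 0.000016 = 0.999984

0.999984


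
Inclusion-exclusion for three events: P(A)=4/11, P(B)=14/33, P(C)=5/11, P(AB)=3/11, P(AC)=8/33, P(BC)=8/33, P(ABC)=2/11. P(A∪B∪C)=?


P(A∪B∪C) = P(A)+P(B)+P(C) - P(AB)-P(AC)-P(BC) + P(ABC)
= 4/11+14/33+5/11 - 3/11-8/33-8/33 + 2/11
= 2/3

2/3


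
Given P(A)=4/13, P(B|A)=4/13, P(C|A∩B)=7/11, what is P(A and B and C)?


P(A∩B∩C) = P(A) * P(B|A) * P(C|A∩B)
= 4/13 * 4/13 * 7/11
= 16/169 * 7/11 = 112/1859

112/1859


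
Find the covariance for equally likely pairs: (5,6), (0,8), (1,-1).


E[X]=2, E[Y]=13/3, E[XY]=29/3
Cov(X,Y) = E[XY] - E[X]E[Y] = 29/3 - 2*13/3 = 1

1


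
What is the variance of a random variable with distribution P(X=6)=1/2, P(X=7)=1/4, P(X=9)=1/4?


E[X] = 7, E[X^2] = 101/2
Var(X) = E[X^2] - (E[X])^2 = 101/2 - (7)^2 = 3/2

3/2


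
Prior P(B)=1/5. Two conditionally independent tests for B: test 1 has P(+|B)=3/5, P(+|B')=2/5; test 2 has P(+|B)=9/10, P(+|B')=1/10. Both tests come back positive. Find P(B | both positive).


After test 1: P(+) = 3/5*1/5 + 2/5*4/5 = 11/25
P(B|+) = (3/25)/(11/25) = 3/11
After test 2 (use post1 as new prior): P(+) = 9/10*3/11 + 1/10*8/11 = 7/22
P(B|+,+) = (27/110)/(7/22) = 27/35

27/35


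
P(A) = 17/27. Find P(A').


P(A') = 1 - P(A) = 1 - 17/27 = 10/27

10/27


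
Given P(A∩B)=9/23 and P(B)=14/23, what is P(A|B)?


P(A|B) = P(A∩B)/P(B) = (18/46)/(28/46) = 18/28 = 9/14

9/14


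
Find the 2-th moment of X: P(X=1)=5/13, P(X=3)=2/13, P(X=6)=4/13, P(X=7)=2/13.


E[X^2] = sum(x^2 * P(x))
= 1*5/13 + 9*2/13 + 36*4/13 + 49*2/13
= 265/13

265/13


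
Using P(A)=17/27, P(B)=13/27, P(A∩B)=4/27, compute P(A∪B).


P(A∪B) = P(A) + P(B) - P(A∩B)
= 17/27 + 13/27 - 4/27 = 26/27

26/27


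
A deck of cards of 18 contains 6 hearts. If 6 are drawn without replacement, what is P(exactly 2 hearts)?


P(X=2) = C(6,2)*C(12,4) / C(18,6)
= 15*495 / 18564
= 7425/18564 = 2475/6188

2475/6188


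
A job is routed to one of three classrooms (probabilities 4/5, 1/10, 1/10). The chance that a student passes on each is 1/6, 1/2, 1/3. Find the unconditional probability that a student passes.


P(A) = P(A|B1)P(B1) + P(A|B2)P(B2) + P(A|B3)P(B3)
= 1/6*4/5 + 1/2*1/10 + 1/3*1/10
= 2/15 + 1/20 + 1/30 = 13/60

13/60


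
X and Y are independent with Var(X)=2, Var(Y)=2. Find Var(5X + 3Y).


Independence => Cov(X,Y)=0
Var(5X + 3Y) = 5^2*Var(X) + 3^2*Var(Y)
= 25*2 + 9*2 = 68

68


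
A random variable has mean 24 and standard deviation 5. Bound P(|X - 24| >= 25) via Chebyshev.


k = 25/5 = 5
Chebyshev: P(|X-mu| >= k*sigma) <= 1/k^2 = 1/5^2 = 1/25

1/25


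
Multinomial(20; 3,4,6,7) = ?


20! = 2432902008176640000
Denominator: 3!=6 * 4!=24 * 6!=720 * 7!=5040
Coefficient = 2432902008176640000 / 522547200 = 4655851200

4655851200


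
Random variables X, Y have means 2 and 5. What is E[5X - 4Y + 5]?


E[5X - 4Y + 5] = 5*E[X] - 4*E[Y] + 5
= (5)*(2) + (-4)*(5) + (5)
= 10 - 20 + 5 = -5

-5


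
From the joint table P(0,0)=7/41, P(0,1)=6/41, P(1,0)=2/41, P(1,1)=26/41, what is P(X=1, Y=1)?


Read from table: P(X=1, Y=1) = 26/41

26/41


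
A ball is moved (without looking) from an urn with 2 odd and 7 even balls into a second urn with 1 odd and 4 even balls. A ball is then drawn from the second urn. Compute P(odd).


P(transfer odd) = 2/9; P(transfer even) = 7/9
If odd transferred: Urn II has 2 odd of 6, so P(odd|odd moved) = 1/3
If even transferred: Urn II has 1 odd of 6, so P(odd|even moved) = 1/6
By total probability: P(odd) = 2/9*1/3 + 7/9*1/6 = 11/54

11/54


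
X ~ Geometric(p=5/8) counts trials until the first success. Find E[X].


For geometric (trials until first success), E[X] = 1/p = 1/(5/8) = 8/5

8/5


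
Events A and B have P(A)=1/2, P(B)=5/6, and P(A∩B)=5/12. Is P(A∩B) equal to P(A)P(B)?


P(A)*P(B) = 1/2*5/6 = 5/12
P(A∩B) = 5/12, which equals P(A)P(B), so independent

Yes, A and B are independent


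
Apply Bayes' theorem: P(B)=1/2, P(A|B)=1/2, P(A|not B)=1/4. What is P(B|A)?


P(A) = P(A|B)P(B) + P(A|B')P(B') = 1/2*1/2 + 1/4*1/2 = 3/8
P(B|A) = P(A|B)P(B)/P(A) = (1/4)/(3/8) = 2/3

2/3


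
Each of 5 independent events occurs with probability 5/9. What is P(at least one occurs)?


P(at least one) = 1 - P(none)
P(none) = (1 - 5/9)^5 = (4/9)^5 = 1024/59049
P(at least one) = 1 - 1024/59049 = 58025/59049

58025/59049


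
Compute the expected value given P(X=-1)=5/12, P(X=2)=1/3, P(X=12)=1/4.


E[X] = sum(x * P(x))
= -1*5/12 + 2*1/3 + 12*1/4
= 13/4

13/4


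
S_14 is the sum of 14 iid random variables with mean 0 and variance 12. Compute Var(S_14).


By independence, Var(S_n) = n*Var(X_1) = 14*12 = 168

168


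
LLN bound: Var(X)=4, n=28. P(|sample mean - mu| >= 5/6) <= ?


Var(Xbar) = Var(X)/n = 4/28
Chebyshev: P(|Xbar-mu| >= 5/6) <= Var(Xbar)/(5/6)^2 = (1/7)/(25/36) = 36/175

36/175


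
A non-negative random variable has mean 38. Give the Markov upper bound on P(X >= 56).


Markov: P(X >= a) <= E[X]/a
P(X >= 56) <= 38/56 = 19/28

19/28


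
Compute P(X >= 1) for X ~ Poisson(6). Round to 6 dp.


P(X>=1) = 1 - P(X<=0) = 1 - (e^(-6)*6^0/0!)
≈ 1 - 0.0024787522 = 0.9975212478
≈ 0.997521

0.997521


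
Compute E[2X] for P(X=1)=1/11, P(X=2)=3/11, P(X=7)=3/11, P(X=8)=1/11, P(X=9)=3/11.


E[2X] = sum(g(x)*P(x))
= 2*1/11 + 4*3/11 + 14*3/11 + 16*1/11 + 18*3/11
= 126/11

126/11


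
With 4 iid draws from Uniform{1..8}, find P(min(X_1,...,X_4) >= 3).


P(min >= 3) = P(all X_i >= 3) = (P(X_1 >= 3))^4
= (6/8)^4 = (3/4)^4 = 81/256

81/256


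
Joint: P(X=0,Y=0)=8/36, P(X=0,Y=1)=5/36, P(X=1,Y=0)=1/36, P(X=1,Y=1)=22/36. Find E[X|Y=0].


P(Y=0) = 9/36
E[X|Y=0] = (0*8 + 1*1)/9 = 1/9

1/9


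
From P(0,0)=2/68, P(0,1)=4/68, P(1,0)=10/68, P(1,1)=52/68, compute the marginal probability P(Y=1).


P(Y=1) = P(0,1)+P(1,1) = 4/68 + 52/68 = 56/68 = 14/17

14/17


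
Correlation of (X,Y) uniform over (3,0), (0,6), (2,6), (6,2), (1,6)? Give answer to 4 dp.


Cov(X,Y) = -3.6000, Var(X) = 4.2400, Var(Y) = 6.4000
rho = Cov/(sqrt(VarX)*sqrt(VarY)) = -0.6911

-0.6911


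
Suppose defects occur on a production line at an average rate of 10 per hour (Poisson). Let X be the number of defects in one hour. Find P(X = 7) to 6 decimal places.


P(X=7) = e^(-10) * 10^7 / 7!
≈ 0.00004539992976 * 10000000 / 5040
≈ 0.090079

0.090079


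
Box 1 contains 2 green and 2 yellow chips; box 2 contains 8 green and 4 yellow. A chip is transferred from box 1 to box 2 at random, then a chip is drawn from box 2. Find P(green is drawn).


P(transfer green) = 2/4 = 1/2; P(transfer yellow) = 1/2
If green transferred: Urn II has 9 green of 13, so P(green|green moved) = 9/13
If yellow transferred: Urn II has 8 green of 13, so P(green|yellow moved) = 8/13
By total probability: P(green) = 1/2*9/13 + 1/2*8/13 = 17/26

17/26


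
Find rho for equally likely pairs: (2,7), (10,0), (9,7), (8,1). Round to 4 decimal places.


Cov(X,Y) = -5.9375, Var(X) = 9.6875, Var(Y) = 10.6875
rho = Cov/(sqrt(VarX)*sqrt(VarY)) = -0.5835

-0.5835


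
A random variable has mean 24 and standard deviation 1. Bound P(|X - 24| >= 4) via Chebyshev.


k = 4/1 = 4
Chebyshev: P(|X-mu| >= k*sigma) <= 1/k^2 = 1/4^2 = 1/16

1/16


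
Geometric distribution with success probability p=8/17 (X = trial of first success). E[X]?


For geometric (trials until first success), E[X] = 1/p = 1/(8/17) = 17/8

17/8


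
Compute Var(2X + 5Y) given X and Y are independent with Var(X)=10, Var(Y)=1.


Independence => Cov(X,Y)=0
Var(2X + 5Y) = 2^2*Var(X) + 5^2*Var(Y)
= 4*10 + 25*1 = 65

65
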